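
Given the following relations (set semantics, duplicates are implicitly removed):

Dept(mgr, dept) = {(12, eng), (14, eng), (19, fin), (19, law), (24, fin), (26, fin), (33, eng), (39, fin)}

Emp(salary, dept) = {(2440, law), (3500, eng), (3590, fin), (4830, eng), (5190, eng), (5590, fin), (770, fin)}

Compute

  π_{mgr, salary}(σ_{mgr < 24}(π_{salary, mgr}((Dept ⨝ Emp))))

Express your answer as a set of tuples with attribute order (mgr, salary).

Joining Dept and Emp on dept yields {(12, eng, 3500), (12, eng, 4830), (12, eng, 5190), (14, eng, 3500), (14, eng, 4830), (14, eng, 5190), (19, fin, 3590), (19, fin, 5590), (19, fin, 770), (19, law, 2440), (24, fin, 3590), (24, fin, 5590), (24, fin, 770), (26, fin, 3590), (26, fin, 5590), (26, fin, 770), (33, eng, 3500), (33, eng, 4830), (33, eng, 5190), (39, fin, 3590), (39, fin, 5590), (39, fin, 770)}.
Projecting to salary, mgr: {(2440, 19), (3500, 12), (3500, 14), (3500, 33), (3590, 19), (3590, 24), (3590, 26), (3590, 39), (4830, 12), (4830, 14), (4830, 33), (5190, 12), (5190, 14), (5190, 33), (5590, 19), (5590, 24), (5590, 26), (5590, 39), (770, 19), (770, 24), (770, 26), (770, 39)}
Selection mgr < 24: {(2440, 19), (3500, 12), (3500, 14), (3590, 19), (4830, 12), (4830, 14), (5190, 12), (5190, 14), (5590, 19), (770, 19)}
Projecting to mgr, salary: {(12, 3500), (12, 4830), (12, 5190), (14, 3500), (14, 4830), (14, 5190), (19, 2440), (19, 3590), (19, 5590), (19, 770)}

{(12, 3500), (12, 4830), (12, 5190), (14, 3500), (14, 4830), (14, 5190), (19, 2440), (19, 3590), (19, 5590), (19, 770)}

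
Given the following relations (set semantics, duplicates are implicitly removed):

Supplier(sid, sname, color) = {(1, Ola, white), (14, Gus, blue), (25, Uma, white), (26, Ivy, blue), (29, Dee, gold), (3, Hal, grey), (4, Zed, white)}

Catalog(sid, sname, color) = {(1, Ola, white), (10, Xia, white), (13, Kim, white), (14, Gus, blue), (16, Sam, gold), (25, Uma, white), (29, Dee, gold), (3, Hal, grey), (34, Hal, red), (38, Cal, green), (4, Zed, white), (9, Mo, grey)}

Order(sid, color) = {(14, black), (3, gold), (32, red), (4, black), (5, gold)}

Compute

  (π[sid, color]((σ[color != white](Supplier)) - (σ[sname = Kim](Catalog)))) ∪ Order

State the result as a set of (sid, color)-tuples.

σ[color != white]: keep tuples satisfying color != white → {(14, Gus, blue), (26, Ivy, blue), (29, Dee, gold), (3, Hal, grey)}
σ[sname = Kim]: keep tuples satisfying sname = Kim → {(13, Kim, white)}
Difference: {(14, Gus, blue), (26, Ivy, blue), (29, Dee, gold), (3, Hal, grey)} with {(13, Kim, white)} → {(14, Gus, blue), (26, Ivy, blue), (29, Dee, gold), (3, Hal, grey)}
π[sid, color]: project onto (sid, color) → {(14, blue), (26, blue), (29, gold), (3, grey)}
Union: {(14, blue), (26, blue), (29, gold), (3, grey)} with {(14, black), (3, gold), (32, red), (4, black), (5, gold)} → {(14, black), (14, blue), (26, blue), (29, gold), (3, gold), (3, grey), (32, red), (4, black), (5, gold)}

{(14, black), (14, blue), (26, blue), (29, gold), (3, gold), (3, grey), (32, red), (4, black), (5, gold)}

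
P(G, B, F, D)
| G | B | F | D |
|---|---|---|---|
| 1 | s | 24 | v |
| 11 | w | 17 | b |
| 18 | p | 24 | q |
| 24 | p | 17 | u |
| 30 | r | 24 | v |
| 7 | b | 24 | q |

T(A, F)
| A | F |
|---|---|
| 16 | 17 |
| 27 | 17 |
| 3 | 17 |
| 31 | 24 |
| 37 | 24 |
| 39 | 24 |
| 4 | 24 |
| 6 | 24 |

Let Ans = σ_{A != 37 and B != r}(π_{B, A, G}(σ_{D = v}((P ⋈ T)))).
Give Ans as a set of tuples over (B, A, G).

Joining P and T on F yields {(1, s, 24, v, 31), (1, s, 24, v, 37), (1, s, 24, v, 39), (1, s, 24, v, 4), (1, s, 24, v, 6), (11, w, 17, b, 16), (11, w, 17, b, 27), (11, w, 17, b, 3), (18, p, 24, q, 31), (18, p, 24, q, 37), (18, p, 24, q, 39), (18, p, 24, q, 4), (18, p, 24, q, 6), (24, p, 17, u, 16), (24, p, 17, u, 27), (24, p, 17, u, 3), (30, r, 24, v, 31), (30, r, 24, v, 37), (30, r, 24, v, 39), (30, r, 24, v, 4), (30, r, 24, v, 6), (7, b, 24, q, 31), (7, b, 24, q, 37), (7, b, 24, q, 39), (7, b, 24, q, 4), (7, b, 24, q, 6)}.
Filtering on D = v leaves {(1, s, 24, v, 31), (1, s, 24, v, 37), (1, s, 24, v, 39), (1, s, 24, v, 4), (1, s, 24, v, 6), (30, r, 24, v, 31), (30, r, 24, v, 37), (30, r, 24, v, 39), (30, r, 24, v, 4), (30, r, 24, v, 6)}.
Keep only column(s) B, A, G: {(r, 31, 30), (r, 37, 30), (r, 39, 30), (r, 4, 30), (r, 6, 30), (s, 31, 1), (s, 37, 1), (s, 39, 1), (s, 4, 1), (s, 6, 1)}
Filtering on A != 37 and B != r leaves {(s, 31, 1), (s, 39, 1), (s, 4, 1), (s, 6, 1)}.

{(s, 31, 1), (s, 39, 1), (s, 4, 1), (s, 6, 1)}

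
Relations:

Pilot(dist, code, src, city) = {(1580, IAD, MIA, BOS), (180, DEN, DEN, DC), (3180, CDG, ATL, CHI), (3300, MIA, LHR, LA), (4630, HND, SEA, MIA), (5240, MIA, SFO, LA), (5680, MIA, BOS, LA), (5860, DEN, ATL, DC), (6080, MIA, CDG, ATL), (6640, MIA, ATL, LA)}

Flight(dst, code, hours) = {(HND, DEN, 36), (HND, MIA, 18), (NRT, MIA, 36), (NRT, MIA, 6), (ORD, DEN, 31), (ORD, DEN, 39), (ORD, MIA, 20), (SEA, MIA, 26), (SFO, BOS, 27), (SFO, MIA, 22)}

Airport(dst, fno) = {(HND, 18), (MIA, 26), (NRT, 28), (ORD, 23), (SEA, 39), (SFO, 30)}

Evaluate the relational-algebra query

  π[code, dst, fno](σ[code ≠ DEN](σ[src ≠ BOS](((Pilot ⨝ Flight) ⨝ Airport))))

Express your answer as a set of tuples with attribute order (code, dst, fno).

{(MIA, HND, 18), (MIA, NRT, 28), (MIA, ORD, 23), (MIA, SEA, 39), (MIA, SFO, 30)}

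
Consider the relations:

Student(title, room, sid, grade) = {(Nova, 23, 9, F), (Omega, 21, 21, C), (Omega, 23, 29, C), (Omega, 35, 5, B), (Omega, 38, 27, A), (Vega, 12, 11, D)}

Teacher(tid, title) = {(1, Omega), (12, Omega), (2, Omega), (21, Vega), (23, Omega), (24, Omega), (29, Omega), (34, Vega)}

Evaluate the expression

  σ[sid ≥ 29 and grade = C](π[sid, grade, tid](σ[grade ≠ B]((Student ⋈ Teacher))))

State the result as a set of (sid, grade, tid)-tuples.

Joining Student and Teacher on title yields {(Omega, 21, 21, C, 1), (Omega, 21, 21, C, 12), (Omega, 21, 21, C, 2), (Omega, 21, 21, C, 23), (Omega, 21, 21, C, 24), (Omega, 21, 21, C, 29), (Omega, 23, 29, C, 1), (Omega, 23, 29, C, 12), (Omega, 23, 29, C, 2), (Omega, 23, 29, C, 23), (Omega, 23, 29, C, 24), (Omega, 23, 29, C, 29), (Omega, 35, 5, B, 1), (Omega, 35, 5, B, 12), (Omega, 35, 5, B, 2), (Omega, 35, 5, B, 23), (Omega, 35, 5, B, 24), (Omega, 35, 5, B, 29), (Omega, 38, 27, A, 1), (Omega, 38, 27, A, 12), (Omega, 38, 27, A, 2), (Omega, 38, 27, A, 23), (Omega, 38, 27, A, 24), (Omega, 38, 27, A, 29), (Vega, 12, 11, D, 21), (Vega, 12, 11, D, 34)}.
Apply σ_{grade ≠ B}; surviving tuples: {(Omega, 21, 21, C, 1), (Omega, 21, 21, C, 12), (Omega, 21, 21, C, 2), (Omega, 21, 21, C, 23), (Omega, 21, 21, C, 24), (Omega, 21, 21, C, 29), (Omega, 23, 29, C, 1), (Omega, 23, 29, C, 12), (Omega, 23, 29, C, 2), (Omega, 23, 29, C, 23), (Omega, 23, 29, C, 24), (Omega, 23, 29, C, 29), (Omega, 38, 27, A, 1), (Omega, 38, 27, A, 12), (Omega, 38, 27, A, 2), (Omega, 38, 27, A, 23), (Omega, 38, 27, A, 24), (Omega, 38, 27, A, 29), (Vega, 12, 11, D, 21), (Vega, 12, 11, D, 34)}
π_{sid, grade, tid} gives {(11, D, 21), (11, D, 34), (21, C, 1), (21, C, 12), (21, C, 2), (21, C, 23), (21, C, 24), (21, C, 29), (27, A, 1), (27, A, 12), (27, A, 2), (27, A, 23), (27, A, 24), (27, A, 29), (29, C, 1), (29, C, 12), (29, C, 2), (29, C, 23), (29, C, 24), (29, C, 29)}.
Apply σ_{sid ≥ 29 and grade = C}; surviving tuples: {(29, C, 1), (29, C, 12), (29, C, 2), (29, C, 23), (29, C, 24), (29, C, 29)}

{(29, C, 1), (29, C, 12), (29, C, 2), (29, C, 23), (29, C, 24), (29, C, 29)}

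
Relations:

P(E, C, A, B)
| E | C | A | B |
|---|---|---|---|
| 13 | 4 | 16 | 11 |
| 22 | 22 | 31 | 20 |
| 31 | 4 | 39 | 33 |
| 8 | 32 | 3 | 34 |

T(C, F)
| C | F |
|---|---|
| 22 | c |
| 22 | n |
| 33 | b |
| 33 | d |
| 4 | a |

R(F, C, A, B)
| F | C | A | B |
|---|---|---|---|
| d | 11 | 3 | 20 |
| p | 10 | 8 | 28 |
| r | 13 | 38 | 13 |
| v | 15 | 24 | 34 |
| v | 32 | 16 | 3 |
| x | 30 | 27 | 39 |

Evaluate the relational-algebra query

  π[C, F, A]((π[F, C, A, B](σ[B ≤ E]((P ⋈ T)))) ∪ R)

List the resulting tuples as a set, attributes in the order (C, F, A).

{(10, p, 8), (11, d, 3), (13, r, 38), (15, v, 24), (22, c, 31), (22, n, 31), (30, x, 27), (32, v, 16), (4, a, 16)}

Natural join on C: {(13, 4, 16, 11, a), (22, 22, 31, 20, c), (22, 22, 31, 20, n), (31, 4, 39, 33, a)}
Selection B ≤ E: {(13, 4, 16, 11, a), (22, 22, 31, 20, c), (22, 22, 31, 20, n)}
π[F, C, A, B]: project onto (F, C, A, B) → {(a, 4, 16, 11), (c, 22, 31, 20), (n, 22, 31, 20)}
Taking the union: {(a, 4, 16, 11), (c, 22, 31, 20), (d, 11, 3, 20), (n, 22, 31, 20), (p, 10, 8, 28), (r, 13, 38, 13), (v, 15, 24, 34), (v, 32, 16, 3), (x, 30, 27, 39)}
π[C, F, A]: project onto (C, F, A) → {(10, p, 8), (11, d, 3), (13, r, 38), (15, v, 24), (22, c, 31), (22, n, 31), (30, x, 27), (32, v, 16), (4, a, 16)}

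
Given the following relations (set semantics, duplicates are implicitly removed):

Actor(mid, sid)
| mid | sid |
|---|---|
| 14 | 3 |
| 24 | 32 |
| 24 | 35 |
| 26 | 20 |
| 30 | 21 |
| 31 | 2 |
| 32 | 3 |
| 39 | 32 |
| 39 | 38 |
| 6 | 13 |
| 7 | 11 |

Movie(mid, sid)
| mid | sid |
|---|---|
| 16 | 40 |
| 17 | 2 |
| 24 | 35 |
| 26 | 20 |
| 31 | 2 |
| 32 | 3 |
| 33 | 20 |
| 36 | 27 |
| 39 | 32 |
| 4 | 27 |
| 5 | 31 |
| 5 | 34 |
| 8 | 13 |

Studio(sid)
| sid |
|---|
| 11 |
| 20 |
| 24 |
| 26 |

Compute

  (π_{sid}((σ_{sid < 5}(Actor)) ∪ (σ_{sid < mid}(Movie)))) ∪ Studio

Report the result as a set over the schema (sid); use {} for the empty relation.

{11, 2, 20, 24, 26, 27, 3, 32}

Selection sid < 5: {(14, 3), (31, 2), (32, 3)}
Selection sid < mid: {(17, 2), (26, 20), (31, 2), (32, 3), (33, 20), (36, 27), (39, 32)}
Union: {(14, 3), (31, 2), (32, 3)} with {(17, 2), (26, 20), (31, 2), (32, 3), (33, 20), (36, 27), (39, 32)} → {(14, 3), (17, 2), (26, 20), (31, 2), (32, 3), (33, 20), (36, 27), (39, 32)}
Keep only column(s) sid (3 duplicate(s) eliminated): {2, 20, 27, 3, 32}
Union: {2, 20, 27, 3, 32} with {11, 20, 24, 26} → {11, 2, 20, 24, 26, 27, 3, 32}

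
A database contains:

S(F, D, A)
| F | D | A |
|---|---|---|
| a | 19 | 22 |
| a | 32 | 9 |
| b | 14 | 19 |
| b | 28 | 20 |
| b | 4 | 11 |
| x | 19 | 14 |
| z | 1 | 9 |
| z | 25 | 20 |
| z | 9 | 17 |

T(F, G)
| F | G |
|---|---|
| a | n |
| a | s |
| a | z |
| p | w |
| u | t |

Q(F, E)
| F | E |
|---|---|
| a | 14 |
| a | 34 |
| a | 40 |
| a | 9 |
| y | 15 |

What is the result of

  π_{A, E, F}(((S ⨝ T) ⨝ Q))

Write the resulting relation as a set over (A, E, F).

{(22, 14, a), (22, 34, a), (22, 40, a), (22, 9, a), (9, 14, a), (9, 34, a), (9, 40, a), (9, 9, a)}

Joining S and T on F yields {(a, 19, 22, n), (a, 19, 22, s), (a, 19, 22, z), (a, 32, 9, n), (a, 32, 9, s), (a, 32, 9, z)}.
Joining (S ⨝ T) and Q on F yields {(a, 19, 22, n, 14), (a, 19, 22, n, 34), (a, 19, 22, n, 40), (a, 19, 22, n, 9), (a, 19, 22, s, 14), (a, 19, 22, s, 34), (a, 19, 22, s, 40), (a, 19, 22, s, 9), (a, 19, 22, z, 14), (a, 19, 22, z, 34), (a, 19, 22, z, 40), (a, 19, 22, z, 9), (a, 32, 9, n, 14), (a, 32, 9, n, 34), (a, 32, 9, n, 40), (a, 32, 9, n, 9), (a, 32, 9, s, 14), (a, 32, 9, s, 34), (a, 32, 9, s, 40), (a, 32, 9, s, 9), (a, 32, 9, z, 14), (a, 32, 9, z, 34), (a, 32, 9, z, 40), (a, 32, 9, z, 9)}.
π_{A, E, F} gives {(22, 14, a), (22, 34, a), (22, 40, a), (22, 9, a), (9, 14, a), (9, 34, a), (9, 40, a), (9, 9, a)} (16 duplicate(s) eliminated).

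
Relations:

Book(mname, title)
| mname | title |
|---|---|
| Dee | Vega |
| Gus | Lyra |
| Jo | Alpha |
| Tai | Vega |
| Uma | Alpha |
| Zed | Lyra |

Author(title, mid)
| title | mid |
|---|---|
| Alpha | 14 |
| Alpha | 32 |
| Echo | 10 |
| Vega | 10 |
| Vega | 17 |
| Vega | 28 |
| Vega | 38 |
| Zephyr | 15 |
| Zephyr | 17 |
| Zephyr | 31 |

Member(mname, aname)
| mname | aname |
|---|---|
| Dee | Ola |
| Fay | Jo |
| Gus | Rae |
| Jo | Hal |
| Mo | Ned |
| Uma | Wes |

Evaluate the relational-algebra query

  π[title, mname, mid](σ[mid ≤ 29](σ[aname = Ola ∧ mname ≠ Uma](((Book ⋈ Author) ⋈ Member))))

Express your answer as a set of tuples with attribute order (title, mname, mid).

Natural join on title: {(Dee, Vega, 10), (Dee, Vega, 17), (Dee, Vega, 28), (Dee, Vega, 38), (Jo, Alpha, 14), (Jo, Alpha, 32), (Tai, Vega, 10), (Tai, Vega, 17), (Tai, Vega, 28), (Tai, Vega, 38), (Uma, Alpha, 14), (Uma, Alpha, 32)}
Natural join on mname: {(Dee, Vega, 10, Ola), (Dee, Vega, 17, Ola), (Dee, Vega, 28, Ola), (Dee, Vega, 38, Ola), (Jo, Alpha, 14, Hal), (Jo, Alpha, 32, Hal), (Uma, Alpha, 14, Wes), (Uma, Alpha, 32, Wes)}
Apply σ_{aname = Ola ∧ mname ≠ Uma}; surviving tuples: {(Dee, Vega, 10, Ola), (Dee, Vega, 17, Ola), (Dee, Vega, 28, Ola), (Dee, Vega, 38, Ola)}
Apply σ_{mid ≤ 29}; surviving tuples: {(Dee, Vega, 10, Ola), (Dee, Vega, 17, Ola), (Dee, Vega, 28, Ola)}
Keep only column(s) title, mname, mid: {(Vega, Dee, 10), (Vega, Dee, 17), (Vega, Dee, 28)}

{(Vega, Dee, 10), (Vega, Dee, 17), (Vega, Dee, 28)}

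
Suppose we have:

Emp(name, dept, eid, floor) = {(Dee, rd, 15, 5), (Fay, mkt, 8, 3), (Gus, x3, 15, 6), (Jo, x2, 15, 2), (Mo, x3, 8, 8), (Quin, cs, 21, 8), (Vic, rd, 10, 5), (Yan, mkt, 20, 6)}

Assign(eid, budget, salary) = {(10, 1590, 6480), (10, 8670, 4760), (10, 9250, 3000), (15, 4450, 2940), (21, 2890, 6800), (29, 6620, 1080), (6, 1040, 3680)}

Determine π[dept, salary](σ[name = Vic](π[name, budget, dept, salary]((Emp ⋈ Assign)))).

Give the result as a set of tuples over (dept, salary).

{(rd, 3000), (rd, 4760), (rd, 6480)}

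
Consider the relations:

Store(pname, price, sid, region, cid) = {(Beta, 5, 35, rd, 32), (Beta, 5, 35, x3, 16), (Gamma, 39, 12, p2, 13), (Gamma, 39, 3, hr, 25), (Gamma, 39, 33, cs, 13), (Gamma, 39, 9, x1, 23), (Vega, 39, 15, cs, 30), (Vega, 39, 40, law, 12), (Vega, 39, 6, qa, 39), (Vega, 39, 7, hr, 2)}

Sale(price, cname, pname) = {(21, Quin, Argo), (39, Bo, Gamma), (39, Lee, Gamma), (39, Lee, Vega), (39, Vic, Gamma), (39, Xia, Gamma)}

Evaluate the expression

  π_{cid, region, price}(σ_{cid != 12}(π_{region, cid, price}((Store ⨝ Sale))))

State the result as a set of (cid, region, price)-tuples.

{(13, cs, 39), (13, p2, 39), (2, hr, 39), (23, x1, 39), (25, hr, 39), (30, cs, 39), (39, qa, 39)}

Store ⋈ Sale (natural join on pname, price): {(Gamma, 39, 12, p2, 13, Bo), (Gamma, 39, 12, p2, 13, Lee), (Gamma, 39, 12, p2, 13, Vic), (Gamma, 39, 12, p2, 13, Xia), (Gamma, 39, 3, hr, 25, Bo), (Gamma, 39, 3, hr, 25, Lee), (Gamma, 39, 3, hr, 25, Vic), (Gamma, 39, 3, hr, 25, Xia), (Gamma, 39, 33, cs, 13, Bo), (Gamma, 39, 33, cs, 13, Lee), (Gamma, 39, 33, cs, 13, Vic), (Gamma, 39, 33, cs, 13, Xia), (Gamma, 39, 9, x1, 23, Bo), (Gamma, 39, 9, x1, 23, Lee), (Gamma, 39, 9, x1, 23, Vic), (Gamma, 39, 9, x1, 23, Xia), (Vega, 39, 15, cs, 30, Lee), (Vega, 39, 40, law, 12, Lee), (Vega, 39, 6, qa, 39, Lee), (Vega, 39, 7, hr, 2, Lee)}
Keep only column(s) region, cid, price (12 duplicate(s) eliminated): {(cs, 13, 39), (cs, 30, 39), (hr, 2, 39), (hr, 25, 39), (law, 12, 39), (p2, 13, 39), (qa, 39, 39), (x1, 23, 39)}
Apply σ_{cid != 12}; surviving tuples: {(cs, 13, 39), (cs, 30, 39), (hr, 2, 39), (hr, 25, 39), (p2, 13, 39), (qa, 39, 39), (x1, 23, 39)}
Keep only column(s) cid, region, price: {(13, cs, 39), (13, p2, 39), (2, hr, 39), (23, x1, 39), (25, hr, 39), (30, cs, 39), (39, qa, 39)}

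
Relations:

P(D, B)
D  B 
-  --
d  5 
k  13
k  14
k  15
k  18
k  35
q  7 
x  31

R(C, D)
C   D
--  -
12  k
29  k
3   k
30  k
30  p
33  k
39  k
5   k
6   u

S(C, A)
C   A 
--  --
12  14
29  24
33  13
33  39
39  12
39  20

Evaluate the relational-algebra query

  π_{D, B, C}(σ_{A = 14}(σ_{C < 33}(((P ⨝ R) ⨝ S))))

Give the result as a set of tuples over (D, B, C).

Joining P and R on D yields {(k, 13, 12), (k, 13, 29), (k, 13, 3), (k, 13, 30), (k, 13, 33), (k, 13, 39), (k, 13, 5), (k, 14, 12), (k, 14, 29), (k, 14, 3), (k, 14, 30), (k, 14, 33), (k, 14, 39), (k, 14, 5), (k, 15, 12), (k, 15, 29), (k, 15, 3), (k, 15, 30), (k, 15, 33), (k, 15, 39), (k, 15, 5), (k, 18, 12), (k, 18, 29), (k, 18, 3), (k, 18, 30), (k, 18, 33), (k, 18, 39), (k, 18, 5), (k, 35, 12), (k, 35, 29), (k, 35, 3), (k, 35, 30), (k, 35, 33), (k, 35, 39), (k, 35, 5)}.
Joining (P ⨝ R) and S on C yields {(k, 13, 12, 14), (k, 13, 29, 24), (k, 13, 33, 13), (k, 13, 33, 39), (k, 13, 39, 12), (k, 13, 39, 20), (k, 14, 12, 14), (k, 14, 29, 24), (k, 14, 33, 13), (k, 14, 33, 39), (k, 14, 39, 12), (k, 14, 39, 20), (k, 15, 12, 14), (k, 15, 29, 24), (k, 15, 33, 13), (k, 15, 33, 39), (k, 15, 39, 12), (k, 15, 39, 20), (k, 18, 12, 14), (k, 18, 29, 24), (k, 18, 33, 13), (k, 18, 33, 39), (k, 18, 39, 12), (k, 18, 39, 20), (k, 35, 12, 14), (k, 35, 29, 24), (k, 35, 33, 13), (k, 35, 33, 39), (k, 35, 39, 12), (k, 35, 39, 20)}.
Filtering on C < 33 leaves {(k, 13, 12, 14), (k, 13, 29, 24), (k, 14, 12, 14), (k, 14, 29, 24), (k, 15, 12, 14), (k, 15, 29, 24), (k, 18, 12, 14), (k, 18, 29, 24), (k, 35, 12, 14), (k, 35, 29, 24)}.
Filtering on A = 14 leaves {(k, 13, 12, 14), (k, 14, 12, 14), (k, 15, 12, 14), (k, 18, 12, 14), (k, 35, 12, 14)}.
Keep only column(s) D, B, C: {(k, 13, 12), (k, 14, 12), (k, 15, 12), (k, 18, 12), (k, 35, 12)}

{(k, 13, 12), (k, 14, 12), (k, 15, 12), (k, 18, 12), (k, 35, 12)}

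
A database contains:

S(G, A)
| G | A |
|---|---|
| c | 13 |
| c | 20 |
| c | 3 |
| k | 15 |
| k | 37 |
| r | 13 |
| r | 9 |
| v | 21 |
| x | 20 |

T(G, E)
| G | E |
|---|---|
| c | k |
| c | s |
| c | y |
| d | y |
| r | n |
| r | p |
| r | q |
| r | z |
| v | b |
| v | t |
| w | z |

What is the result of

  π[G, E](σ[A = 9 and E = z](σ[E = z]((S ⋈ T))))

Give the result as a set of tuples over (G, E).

{(r, z)}

Natural join on G: {(c, 13, k), (c, 13, s), (c, 13, y), (c, 20, k), (c, 20, s), (c, 20, y), (c, 3, k), (c, 3, s), (c, 3, y), (r, 13, n), (r, 13, p), (r, 13, q), (r, 13, z), (r, 9, n), (r, 9, p), (r, 9, q), (r, 9, z), (v, 21, b), (v, 21, t)}
Filtering on E = z leaves {(r, 13, z), (r, 9, z)}.
Filtering on A = 9 and E = z leaves {(r, 9, z)}.
π[G, E]: project onto (G, E) → {(r, z)}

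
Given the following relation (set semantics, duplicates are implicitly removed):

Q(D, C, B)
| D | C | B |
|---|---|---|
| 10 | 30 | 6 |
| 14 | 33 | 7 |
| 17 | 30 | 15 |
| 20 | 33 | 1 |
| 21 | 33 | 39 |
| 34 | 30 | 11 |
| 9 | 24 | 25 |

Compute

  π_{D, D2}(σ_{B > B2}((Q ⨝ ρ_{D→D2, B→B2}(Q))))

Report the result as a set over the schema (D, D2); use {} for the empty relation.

ρ[D→D2, B→B2]: schema becomes (D2, C, B2); tuples unchanged.
Q ⋈ ρ_{D→D2, B→B2}(Q) (natural join on C): {(10, 30, 6, 10, 6), (10, 30, 6, 17, 15), (10, 30, 6, 34, 11), (14, 33, 7, 14, 7), (14, 33, 7, 20, 1), (14, 33, 7, 21, 39), (17, 30, 15, 10, 6), (17, 30, 15, 17, 15), (17, 30, 15, 34, 11), (20, 33, 1, 14, 7), (20, 33, 1, 20, 1), (20, 33, 1, 21, 39), (21, 33, 39, 14, 7), (21, 33, 39, 20, 1), (21, 33, 39, 21, 39), (34, 30, 11, 10, 6), (34, 30, 11, 17, 15), (34, 30, 11, 34, 11), (9, 24, 25, 9, 25)}
Selection B > B2: {(14, 33, 7, 20, 1), (17, 30, 15, 10, 6), (17, 30, 15, 34, 11), (21, 33, 39, 14, 7), (21, 33, 39, 20, 1), (34, 30, 11, 10, 6)}
π[D, D2]: project onto (D, D2) → {(14, 20), (17, 10), (17, 34), (21, 14), (21, 20), (34, 10)}

{(14, 20), (17, 10), (17, 34), (21, 14), (21, 20), (34, 10)}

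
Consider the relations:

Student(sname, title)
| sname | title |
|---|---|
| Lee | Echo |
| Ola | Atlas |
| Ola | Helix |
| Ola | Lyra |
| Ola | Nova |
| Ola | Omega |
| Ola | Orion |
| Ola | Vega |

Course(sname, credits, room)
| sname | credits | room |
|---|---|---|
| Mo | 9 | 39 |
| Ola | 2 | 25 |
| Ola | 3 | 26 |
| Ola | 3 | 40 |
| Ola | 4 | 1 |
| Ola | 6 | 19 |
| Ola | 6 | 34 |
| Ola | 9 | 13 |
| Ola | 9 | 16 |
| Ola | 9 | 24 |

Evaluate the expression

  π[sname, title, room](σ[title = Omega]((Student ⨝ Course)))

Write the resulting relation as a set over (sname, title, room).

{(Ola, Omega, 1), (Ola, Omega, 13), (Ola, Omega, 16), (Ola, Omega, 19), (Ola, Omega, 24), (Ola, Omega, 25), (Ola, Omega, 26), (Ola, Omega, 34), (Ola, Omega, 40)}

Joining Student and Course on sname yields {(Ola, Atlas, 2, 25), (Ola, Atlas, 3, 26), (Ola, Atlas, 3, 40), (Ola, Atlas, 4, 1), (Ola, Atlas, 6, 19), (Ola, Atlas, 6, 34), (Ola, Atlas, 9, 13), (Ola, Atlas, 9, 16), (Ola, Atlas, 9, 24), (Ola, Helix, 2, 25), (Ola, Helix, 3, 26), (Ola, Helix, 3, 40), (Ola, Helix, 4, 1), (Ola, Helix, 6, 19), (Ola, Helix, 6, 34), (Ola, Helix, 9, 13), (Ola, Helix, 9, 16), (Ola, Helix, 9, 24), (Ola, Lyra, 2, 25), (Ola, Lyra, 3, 26), (Ola, Lyra, 3, 40), (Ola, Lyra, 4, 1), (Ola, Lyra, 6, 19), (Ola, Lyra, 6, 34), (Ola, Lyra, 9, 13), (Ola, Lyra, 9, 16), (Ola, Lyra, 9, 24), (Ola, Nova, 2, 25), (Ola, Nova, 3, 26), (Ola, Nova, 3, 40), (Ola, Nova, 4, 1), (Ola, Nova, 6, 19), (Ola, Nova, 6, 34), (Ola, Nova, 9, 13), (Ola, Nova, 9, 16), (Ola, Nova, 9, 24), (Ola, Omega, 2, 25), (Ola, Omega, 3, 26), (Ola, Omega, 3, 40), (Ola, Omega, 4, 1), (Ola, Omega, 6, 19), (Ola, Omega, 6, 34), (Ola, Omega, 9, 13), (Ola, Omega, 9, 16), (Ola, Omega, 9, 24), (Ola, Orion, 2, 25), (Ola, Orion, 3, 26), (Ola, Orion, 3, 40), (Ola, Orion, 4, 1), (Ola, Orion, 6, 19), (Ola, Orion, 6, 34), (Ola, Orion, 9, 13), (Ola, Orion, 9, 16), (Ola, Orion, 9, 24), (Ola, Vega, 2, 25), (Ola, Vega, 3, 26), (Ola, Vega, 3, 40), (Ola, Vega, 4, 1), (Ola, Vega, 6, 19), (Ola, Vega, 6, 34), (Ola, Vega, 9, 13), (Ola, Vega, 9, 16), (Ola, Vega, 9, 24)}.
Apply σ_{title = Omega}; surviving tuples: {(Ola, Omega, 2, 25), (Ola, Omega, 3, 26), (Ola, Omega, 3, 40), (Ola, Omega, 4, 1), (Ola, Omega, 6, 19), (Ola, Omega, 6, 34), (Ola, Omega, 9, 13), (Ola, Omega, 9, 16), (Ola, Omega, 9, 24)}
Keep only column(s) sname, title, room: {(Ola, Omega, 1), (Ola, Omega, 13), (Ola, Omega, 16), (Ola, Omega, 19), (Ola, Omega, 24), (Ola, Omega, 25), (Ola, Omega, 26), (Ola, Omega, 34), (Ola, Omega, 40)}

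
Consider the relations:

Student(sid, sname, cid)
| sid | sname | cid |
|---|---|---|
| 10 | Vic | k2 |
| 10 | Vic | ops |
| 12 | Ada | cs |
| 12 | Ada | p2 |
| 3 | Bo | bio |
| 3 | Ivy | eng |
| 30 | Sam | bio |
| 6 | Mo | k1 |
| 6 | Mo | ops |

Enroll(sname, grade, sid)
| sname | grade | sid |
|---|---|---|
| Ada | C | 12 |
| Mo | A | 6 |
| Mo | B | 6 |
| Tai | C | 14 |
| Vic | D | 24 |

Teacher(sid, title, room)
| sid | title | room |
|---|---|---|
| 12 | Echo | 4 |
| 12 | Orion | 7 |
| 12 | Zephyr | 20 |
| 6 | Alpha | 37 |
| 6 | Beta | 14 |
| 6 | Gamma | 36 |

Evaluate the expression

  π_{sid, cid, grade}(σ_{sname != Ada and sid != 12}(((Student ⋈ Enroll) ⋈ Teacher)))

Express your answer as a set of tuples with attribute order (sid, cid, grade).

{(6, k1, A), (6, k1, B), (6, ops, A), (6, ops, B)}

Joining Student and Enroll on sid, sname yields {(12, Ada, cs, C), (12, Ada, p2, C), (6, Mo, k1, A), (6, Mo, k1, B), (6, Mo, ops, A), (6, Mo, ops, B)}.
Joining (Student ⋈ Enroll) and Teacher on sid yields {(12, Ada, cs, C, Echo, 4), (12, Ada, cs, C, Orion, 7), (12, Ada, cs, C, Zephyr, 20), (12, Ada, p2, C, Echo, 4), (12, Ada, p2, C, Orion, 7), (12, Ada, p2, C, Zephyr, 20), (6, Mo, k1, A, Alpha, 37), (6, Mo, k1, A, Beta, 14), (6, Mo, k1, A, Gamma, 36), (6, Mo, k1, B, Alpha, 37), (6, Mo, k1, B, Beta, 14), (6, Mo, k1, B, Gamma, 36), (6, Mo, ops, A, Alpha, 37), (6, Mo, ops, A, Beta, 14), (6, Mo, ops, A, Gamma, 36), (6, Mo, ops, B, Alpha, 37), (6, Mo, ops, B, Beta, 14), (6, Mo, ops, B, Gamma, 36)}.
Selection sname != Ada and sid != 12: {(6, Mo, k1, A, Alpha, 37), (6, Mo, k1, A, Beta, 14), (6, Mo, k1, A, Gamma, 36), (6, Mo, k1, B, Alpha, 37), (6, Mo, k1, B, Beta, 14), (6, Mo, k1, B, Gamma, 36), (6, Mo, ops, A, Alpha, 37), (6, Mo, ops, A, Beta, 14), (6, Mo, ops, A, Gamma, 36), (6, Mo, ops, B, Alpha, 37), (6, Mo, ops, B, Beta, 14), (6, Mo, ops, B, Gamma, 36)}
π_{sid, cid, grade} gives {(6, k1, A), (6, k1, B), (6, ops, A), (6, ops, B)} (8 duplicate(s) eliminated).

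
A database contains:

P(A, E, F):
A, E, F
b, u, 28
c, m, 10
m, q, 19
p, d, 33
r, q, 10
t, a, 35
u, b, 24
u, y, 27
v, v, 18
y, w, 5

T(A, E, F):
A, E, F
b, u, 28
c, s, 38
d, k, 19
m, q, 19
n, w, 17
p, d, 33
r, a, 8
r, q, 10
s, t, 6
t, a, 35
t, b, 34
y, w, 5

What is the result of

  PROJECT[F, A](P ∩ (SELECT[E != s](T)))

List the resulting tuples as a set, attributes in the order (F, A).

σ[E != s]: keep tuples satisfying E != s → {(b, u, 28), (d, k, 19), (m, q, 19), (n, w, 17), (p, d, 33), (r, a, 8), (r, q, 10), (s, t, 6), (t, a, 35), (t, b, 34), (y, w, 5)}
Taking the intersection: {(b, u, 28), (m, q, 19), (p, d, 33), (r, q, 10), (t, a, 35), (y, w, 5)}
Keep only column(s) F, A: {(10, r), (19, m), (28, b), (33, p), (35, t), (5, y)}

{(10, r), (19, m), (28, b), (33, p), (35, t), (5, y)}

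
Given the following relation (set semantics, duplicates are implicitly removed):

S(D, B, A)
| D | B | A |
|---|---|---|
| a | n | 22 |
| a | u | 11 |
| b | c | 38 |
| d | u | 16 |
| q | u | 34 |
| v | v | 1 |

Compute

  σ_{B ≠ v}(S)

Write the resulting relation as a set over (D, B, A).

{(a, n, 22), (a, u, 11), (b, c, 38), (d, u, 16), (q, u, 34)}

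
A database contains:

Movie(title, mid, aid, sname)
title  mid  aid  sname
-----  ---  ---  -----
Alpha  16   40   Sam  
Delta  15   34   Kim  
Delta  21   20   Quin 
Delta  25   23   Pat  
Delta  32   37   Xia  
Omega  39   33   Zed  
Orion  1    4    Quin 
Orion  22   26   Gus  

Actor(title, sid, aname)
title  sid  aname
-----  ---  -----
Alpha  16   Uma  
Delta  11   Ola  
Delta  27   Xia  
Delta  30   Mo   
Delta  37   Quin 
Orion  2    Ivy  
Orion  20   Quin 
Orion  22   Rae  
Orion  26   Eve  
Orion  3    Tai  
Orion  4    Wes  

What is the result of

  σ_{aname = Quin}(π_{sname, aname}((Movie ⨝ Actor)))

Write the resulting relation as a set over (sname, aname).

Joining Movie and Actor on title yields {(Alpha, 16, 40, Sam, 16, Uma), (Delta, 15, 34, Kim, 11, Ola), (Delta, 15, 34, Kim, 27, Xia), (Delta, 15, 34, Kim, 30, Mo), (Delta, 15, 34, Kim, 37, Quin), (Delta, 21, 20, Quin, 11, Ola), (Delta, 21, 20, Quin, 27, Xia), (Delta, 21, 20, Quin, 30, Mo), (Delta, 21, 20, Quin, 37, Quin), (Delta, 25, 23, Pat, 11, Ola), (Delta, 25, 23, Pat, 27, Xia), (Delta, 25, 23, Pat, 30, Mo), (Delta, 25, 23, Pat, 37, Quin), (Delta, 32, 37, Xia, 11, Ola), (Delta, 32, 37, Xia, 27, Xia), (Delta, 32, 37, Xia, 30, Mo), (Delta, 32, 37, Xia, 37, Quin), (Orion, 1, 4, Quin, 2, Ivy), (Orion, 1, 4, Quin, 20, Quin), (Orion, 1, 4, Quin, 22, Rae), (Orion, 1, 4, Quin, 26, Eve), (Orion, 1, 4, Quin, 3, Tai), (Orion, 1, 4, Quin, 4, Wes), (Orion, 22, 26, Gus, 2, Ivy), (Orion, 22, 26, Gus, 20, Quin), (Orion, 22, 26, Gus, 22, Rae), (Orion, 22, 26, Gus, 26, Eve), (Orion, 22, 26, Gus, 3, Tai), (Orion, 22, 26, Gus, 4, Wes)}.
Keep only column(s) sname, aname (1 duplicate(s) eliminated): {(Gus, Eve), (Gus, Ivy), (Gus, Quin), (Gus, Rae), (Gus, Tai), (Gus, Wes), (Kim, Mo), (Kim, Ola), (Kim, Quin), (Kim, Xia), (Pat, Mo), (Pat, Ola), (Pat, Quin), (Pat, Xia), (Quin, Eve), (Quin, Ivy), (Quin, Mo), (Quin, Ola), (Quin, Quin), (Quin, Rae), (Quin, Tai), (Quin, Wes), (Quin, Xia), (Sam, Uma), (Xia, Mo), (Xia, Ola), (Xia, Quin), (Xia, Xia)}
Filtering on aname = Quin leaves {(Gus, Quin), (Kim, Quin), (Pat, Quin), (Quin, Quin), (Xia, Quin)}.

{(Gus, Quin), (Kim, Quin), (Pat, Quin), (Quin, Quin), (Xia, Quin)}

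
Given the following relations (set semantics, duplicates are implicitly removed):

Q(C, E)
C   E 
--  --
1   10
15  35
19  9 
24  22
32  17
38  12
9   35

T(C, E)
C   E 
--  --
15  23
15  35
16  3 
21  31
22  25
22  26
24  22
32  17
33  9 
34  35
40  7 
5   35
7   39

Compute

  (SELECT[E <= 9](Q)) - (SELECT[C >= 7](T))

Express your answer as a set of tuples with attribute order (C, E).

Apply σ_{E <= 9}; surviving tuples: {(19, 9)}
Apply σ_{C >= 7}; surviving tuples: {(15, 23), (15, 35), (16, 3), (21, 31), (22, 25), (22, 26), (24, 22), (32, 17), (33, 9), (34, 35), (40, 7), (7, 39)}
Set difference of the two operands is {(19, 9)}.

{(19, 9)}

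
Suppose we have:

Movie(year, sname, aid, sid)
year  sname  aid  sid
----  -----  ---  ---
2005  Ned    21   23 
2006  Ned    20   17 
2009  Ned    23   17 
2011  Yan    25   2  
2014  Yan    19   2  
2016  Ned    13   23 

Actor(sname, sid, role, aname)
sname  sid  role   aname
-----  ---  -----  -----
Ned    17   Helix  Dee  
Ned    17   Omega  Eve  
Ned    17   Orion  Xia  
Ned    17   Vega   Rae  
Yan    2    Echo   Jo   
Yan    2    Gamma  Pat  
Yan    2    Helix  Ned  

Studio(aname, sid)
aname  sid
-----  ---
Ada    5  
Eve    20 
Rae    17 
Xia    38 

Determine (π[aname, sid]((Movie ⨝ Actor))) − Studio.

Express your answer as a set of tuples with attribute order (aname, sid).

Movie ⋈ Actor (natural join on sname, sid): {(2006, Ned, 20, 17, Helix, Dee), (2006, Ned, 20, 17, Omega, Eve), (2006, Ned, 20, 17, Orion, Xia), (2006, Ned, 20, 17, Vega, Rae), (2009, Ned, 23, 17, Helix, Dee), (2009, Ned, 23, 17, Omega, Eve), (2009, Ned, 23, 17, Orion, Xia), (2009, Ned, 23, 17, Vega, Rae), (2011, Yan, 25, 2, Echo, Jo), (2011, Yan, 25, 2, Gamma, Pat), (2011, Yan, 25, 2, Helix, Ned), (2014, Yan, 19, 2, Echo, Jo), (2014, Yan, 19, 2, Gamma, Pat), (2014, Yan, 19, 2, Helix, Ned)}
π_{aname, sid} gives {(Dee, 17), (Eve, 17), (Jo, 2), (Ned, 2), (Pat, 2), (Rae, 17), (Xia, 17)} (7 duplicate(s) eliminated).
Difference: {(Dee, 17), (Eve, 17), (Jo, 2), (Ned, 2), (Pat, 2), (Rae, 17), (Xia, 17)} with {(Ada, 5), (Eve, 20), (Rae, 17), (Xia, 38)} → {(Dee, 17), (Eve, 17), (Jo, 2), (Ned, 2), (Pat, 2), (Xia, 17)}

{(Dee, 17), (Eve, 17), (Jo, 2), (Ned, 2), (Pat, 2), (Xia, 17)}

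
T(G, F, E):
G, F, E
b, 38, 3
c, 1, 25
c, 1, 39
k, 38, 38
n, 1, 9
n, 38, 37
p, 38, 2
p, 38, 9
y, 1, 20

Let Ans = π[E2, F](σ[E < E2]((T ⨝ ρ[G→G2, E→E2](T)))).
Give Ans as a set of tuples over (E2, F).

{(20, 1), (25, 1), (3, 38), (37, 38), (38, 38), (39, 1), (9, 38)}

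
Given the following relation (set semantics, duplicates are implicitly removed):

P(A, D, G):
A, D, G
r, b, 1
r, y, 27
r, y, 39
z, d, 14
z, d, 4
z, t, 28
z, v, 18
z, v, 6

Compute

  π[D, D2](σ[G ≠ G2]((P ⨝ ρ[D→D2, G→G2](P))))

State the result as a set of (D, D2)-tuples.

ρ[D→D2, G→G2]: schema becomes (A, D2, G2); tuples unchanged.
P ⋈ ρ[D→D2, G→G2](P) (natural join on A): {(r, b, 1, b, 1), (r, b, 1, y, 27), (r, b, 1, y, 39), (r, y, 27, b, 1), (r, y, 27, y, 27), (r, y, 27, y, 39), (r, y, 39, b, 1), (r, y, 39, y, 27), (r, y, 39, y, 39), (z, d, 14, d, 14), (z, d, 14, d, 4), (z, d, 14, t, 28), (z, d, 14, v, 18), (z, d, 14, v, 6), (z, d, 4, d, 14), (z, d, 4, d, 4), (z, d, 4, t, 28), (z, d, 4, v, 18), (z, d, 4, v, 6), (z, t, 28, d, 14), (z, t, 28, d, 4), (z, t, 28, t, 28), (z, t, 28, v, 18), (z, t, 28, v, 6), (z, v, 18, d, 14), (z, v, 18, d, 4), (z, v, 18, t, 28), (z, v, 18, v, 18), (z, v, 18, v, 6), (z, v, 6, d, 14), (z, v, 6, d, 4), (z, v, 6, t, 28), (z, v, 6, v, 18), (z, v, 6, v, 6)}
Filtering on G ≠ G2 leaves {(r, b, 1, y, 27), (r, b, 1, y, 39), (r, y, 27, b, 1), (r, y, 27, y, 39), (r, y, 39, b, 1), (r, y, 39, y, 27), (z, d, 14, d, 4), (z, d, 14, t, 28), (z, d, 14, v, 18), (z, d, 14, v, 6), (z, d, 4, d, 14), (z, d, 4, t, 28), (z, d, 4, v, 18), (z, d, 4, v, 6), (z, t, 28, d, 14), (z, t, 28, d, 4), (z, t, 28, v, 18), (z, t, 28, v, 6), (z, v, 18, d, 14), (z, v, 18, d, 4), (z, v, 18, t, 28), (z, v, 18, v, 6), (z, v, 6, d, 14), (z, v, 6, d, 4), (z, v, 6, t, 28), (z, v, 6, v, 18)}.
Projecting to D, D2 (15 duplicate(s) eliminated): {(b, y), (d, d), (d, t), (d, v), (t, d), (t, v), (v, d), (v, t), (v, v), (y, b), (y, y)}

{(b, y), (d, d), (d, t), (d, v), (t, d), (t, v), (v, d), (v, t), (v, v), (y, b), (y, y)}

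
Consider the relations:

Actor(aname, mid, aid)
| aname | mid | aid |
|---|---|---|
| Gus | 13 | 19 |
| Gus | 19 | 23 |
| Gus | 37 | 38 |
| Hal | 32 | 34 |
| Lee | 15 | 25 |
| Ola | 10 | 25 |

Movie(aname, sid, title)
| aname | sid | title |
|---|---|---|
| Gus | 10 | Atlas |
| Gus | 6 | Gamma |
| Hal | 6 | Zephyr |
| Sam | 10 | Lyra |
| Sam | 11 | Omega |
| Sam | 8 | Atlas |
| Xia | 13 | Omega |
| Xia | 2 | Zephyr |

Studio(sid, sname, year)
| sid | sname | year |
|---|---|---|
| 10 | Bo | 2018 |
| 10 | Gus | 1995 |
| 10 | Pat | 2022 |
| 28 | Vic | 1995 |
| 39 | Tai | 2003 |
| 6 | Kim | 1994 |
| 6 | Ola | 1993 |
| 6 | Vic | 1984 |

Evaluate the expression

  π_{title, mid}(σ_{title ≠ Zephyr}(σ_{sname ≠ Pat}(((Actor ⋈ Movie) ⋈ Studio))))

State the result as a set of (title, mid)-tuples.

Joining Actor and Movie on aname yields {(Gus, 13, 19, 10, Atlas), (Gus, 13, 19, 6, Gamma), (Gus, 19, 23, 10, Atlas), (Gus, 19, 23, 6, Gamma), (Gus, 37, 38, 10, Atlas), (Gus, 37, 38, 6, Gamma), (Hal, 32, 34, 6, Zephyr)}.
Joining (Actor ⋈ Movie) and Studio on sid yields {(Gus, 13, 19, 10, Atlas, Bo, 2018), (Gus, 13, 19, 10, Atlas, Gus, 1995), (Gus, 13, 19, 10, Atlas, Pat, 2022), (Gus, 13, 19, 6, Gamma, Kim, 1994), (Gus, 13, 19, 6, Gamma, Ola, 1993), (Gus, 13, 19, 6, Gamma, Vic, 1984), (Gus, 19, 23, 10, Atlas, Bo, 2018), (Gus, 19, 23, 10, Atlas, Gus, 1995), (Gus, 19, 23, 10, Atlas, Pat, 2022), (Gus, 19, 23, 6, Gamma, Kim, 1994), (Gus, 19, 23, 6, Gamma, Ola, 1993), (Gus, 19, 23, 6, Gamma, Vic, 1984), (Gus, 37, 38, 10, Atlas, Bo, 2018), (Gus, 37, 38, 10, Atlas, Gus, 1995), (Gus, 37, 38, 10, Atlas, Pat, 2022), (Gus, 37, 38, 6, Gamma, Kim, 1994), (Gus, 37, 38, 6, Gamma, Ola, 1993), (Gus, 37, 38, 6, Gamma, Vic, 1984), (Hal, 32, 34, 6, Zephyr, Kim, 1994), (Hal, 32, 34, 6, Zephyr, Ola, 1993), (Hal, 32, 34, 6, Zephyr, Vic, 1984)}.
Filtering on sname ≠ Pat leaves {(Gus, 13, 19, 10, Atlas, Bo, 2018), (Gus, 13, 19, 10, Atlas, Gus, 1995), (Gus, 13, 19, 6, Gamma, Kim, 1994), (Gus, 13, 19, 6, Gamma, Ola, 1993), (Gus, 13, 19, 6, Gamma, Vic, 1984), (Gus, 19, 23, 10, Atlas, Bo, 2018), (Gus, 19, 23, 10, Atlas, Gus, 1995), (Gus, 19, 23, 6, Gamma, Kim, 1994), (Gus, 19, 23, 6, Gamma, Ola, 1993), (Gus, 19, 23, 6, Gamma, Vic, 1984), (Gus, 37, 38, 10, Atlas, Bo, 2018), (Gus, 37, 38, 10, Atlas, Gus, 1995), (Gus, 37, 38, 6, Gamma, Kim, 1994), (Gus, 37, 38, 6, Gamma, Ola, 1993), (Gus, 37, 38, 6, Gamma, Vic, 1984), (Hal, 32, 34, 6, Zephyr, Kim, 1994), (Hal, 32, 34, 6, Zephyr, Ola, 1993), (Hal, 32, 34, 6, Zephyr, Vic, 1984)}.
Filtering on title ≠ Zephyr leaves {(Gus, 13, 19, 10, Atlas, Bo, 2018), (Gus, 13, 19, 10, Atlas, Gus, 1995), (Gus, 13, 19, 6, Gamma, Kim, 1994), (Gus, 13, 19, 6, Gamma, Ola, 1993), (Gus, 13, 19, 6, Gamma, Vic, 1984), (Gus, 19, 23, 10, Atlas, Bo, 2018), (Gus, 19, 23, 10, Atlas, Gus, 1995), (Gus, 19, 23, 6, Gamma, Kim, 1994), (Gus, 19, 23, 6, Gamma, Ola, 1993), (Gus, 19, 23, 6, Gamma, Vic, 1984), (Gus, 37, 38, 10, Atlas, Bo, 2018), (Gus, 37, 38, 10, Atlas, Gus, 1995), (Gus, 37, 38, 6, Gamma, Kim, 1994), (Gus, 37, 38, 6, Gamma, Ola, 1993), (Gus, 37, 38, 6, Gamma, Vic, 1984)}.
Keep only column(s) title, mid (9 duplicate(s) eliminated): {(Atlas, 13), (Atlas, 19), (Atlas, 37), (Gamma, 13), (Gamma, 19), (Gamma, 37)}

{(Atlas, 13), (Atlas, 19), (Atlas, 37), (Gamma, 13), (Gamma, 19), (Gamma, 37)}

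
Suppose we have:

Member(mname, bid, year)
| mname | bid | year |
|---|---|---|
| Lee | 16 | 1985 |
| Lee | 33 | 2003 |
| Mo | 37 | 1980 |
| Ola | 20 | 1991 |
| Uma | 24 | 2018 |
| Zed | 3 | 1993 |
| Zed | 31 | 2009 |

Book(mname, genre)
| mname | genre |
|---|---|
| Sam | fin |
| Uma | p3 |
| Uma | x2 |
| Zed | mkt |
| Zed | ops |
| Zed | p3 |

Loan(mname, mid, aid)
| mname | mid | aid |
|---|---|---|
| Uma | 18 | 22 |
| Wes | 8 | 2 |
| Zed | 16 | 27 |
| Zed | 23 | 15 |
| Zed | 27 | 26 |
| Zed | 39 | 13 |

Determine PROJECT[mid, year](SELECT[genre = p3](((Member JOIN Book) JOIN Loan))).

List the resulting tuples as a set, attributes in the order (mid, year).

{(16, 1993), (16, 2009), (18, 2018), (23, 1993), (23, 2009), (27, 1993), (27, 2009), (39, 1993), (39, 2009)}

Natural join on mname: {(Uma, 24, 2018, p3), (Uma, 24, 2018, x2), (Zed, 3, 1993, mkt), (Zed, 3, 1993, ops), (Zed, 3, 1993, p3), (Zed, 31, 2009, mkt), (Zed, 31, 2009, ops), (Zed, 31, 2009, p3)}
Natural join on mname: {(Uma, 24, 2018, p3, 18, 22), (Uma, 24, 2018, x2, 18, 22), (Zed, 3, 1993, mkt, 16, 27), (Zed, 3, 1993, mkt, 23, 15), (Zed, 3, 1993, mkt, 27, 26), (Zed, 3, 1993, mkt, 39, 13), (Zed, 3, 1993, ops, 16, 27), (Zed, 3, 1993, ops, 23, 15), (Zed, 3, 1993, ops, 27, 26), (Zed, 3, 1993, ops, 39, 13), (Zed, 3, 1993, p3, 16, 27), (Zed, 3, 1993, p3, 23, 15), (Zed, 3, 1993, p3, 27, 26), (Zed, 3, 1993, p3, 39, 13), (Zed, 31, 2009, mkt, 16, 27), (Zed, 31, 2009, mkt, 23, 15), (Zed, 31, 2009, mkt, 27, 26), (Zed, 31, 2009, mkt, 39, 13), (Zed, 31, 2009, ops, 16, 27), (Zed, 31, 2009, ops, 23, 15), (Zed, 31, 2009, ops, 27, 26), (Zed, 31, 2009, ops, 39, 13), (Zed, 31, 2009, p3, 16, 27), (Zed, 31, 2009, p3, 23, 15), (Zed, 31, 2009, p3, 27, 26), (Zed, 31, 2009, p3, 39, 13)}
Filtering on genre = p3 leaves {(Uma, 24, 2018, p3, 18, 22), (Zed, 3, 1993, p3, 16, 27), (Zed, 3, 1993, p3, 23, 15), (Zed, 3, 1993, p3, 27, 26), (Zed, 3, 1993, p3, 39, 13), (Zed, 31, 2009, p3, 16, 27), (Zed, 31, 2009, p3, 23, 15), (Zed, 31, 2009, p3, 27, 26), (Zed, 31, 2009, p3, 39, 13)}.
π[mid, year]: project onto (mid, year) → {(16, 1993), (16, 2009), (18, 2018), (23, 1993), (23, 2009), (27, 1993), (27, 2009), (39, 1993), (39, 2009)}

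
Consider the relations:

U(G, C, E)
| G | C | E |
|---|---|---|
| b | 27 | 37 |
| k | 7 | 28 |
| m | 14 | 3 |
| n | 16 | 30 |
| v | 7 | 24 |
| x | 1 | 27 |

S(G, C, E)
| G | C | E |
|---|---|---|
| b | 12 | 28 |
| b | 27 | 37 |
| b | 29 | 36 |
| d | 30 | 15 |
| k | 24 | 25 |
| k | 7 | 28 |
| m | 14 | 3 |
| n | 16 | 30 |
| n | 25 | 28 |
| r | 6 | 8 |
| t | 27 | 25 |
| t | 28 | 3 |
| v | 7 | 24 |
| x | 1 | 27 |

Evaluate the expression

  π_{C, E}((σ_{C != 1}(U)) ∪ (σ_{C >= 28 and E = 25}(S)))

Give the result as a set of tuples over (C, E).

{(14, 3), (16, 30), (27, 37), (7, 24), (7, 28)}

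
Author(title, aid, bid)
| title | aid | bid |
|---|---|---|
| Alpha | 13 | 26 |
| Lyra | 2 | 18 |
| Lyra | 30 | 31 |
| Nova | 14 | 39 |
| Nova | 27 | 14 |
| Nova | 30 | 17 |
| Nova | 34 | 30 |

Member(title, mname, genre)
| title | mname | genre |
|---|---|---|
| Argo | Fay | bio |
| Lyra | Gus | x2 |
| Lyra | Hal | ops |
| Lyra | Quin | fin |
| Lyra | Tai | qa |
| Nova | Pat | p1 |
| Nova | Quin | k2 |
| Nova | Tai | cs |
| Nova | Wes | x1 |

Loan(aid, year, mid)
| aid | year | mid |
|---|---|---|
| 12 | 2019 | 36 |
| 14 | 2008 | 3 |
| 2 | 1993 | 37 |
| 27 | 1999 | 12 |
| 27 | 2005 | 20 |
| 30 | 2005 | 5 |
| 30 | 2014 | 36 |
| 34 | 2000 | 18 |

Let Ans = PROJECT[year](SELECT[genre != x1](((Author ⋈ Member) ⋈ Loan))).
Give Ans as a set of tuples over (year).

{1993, 1999, 2000, 2005, 2008, 2014}

Author ⋈ Member (natural join on title): {(Lyra, 2, 18, Gus, x2), (Lyra, 2, 18, Hal, ops), (Lyra, 2, 18, Quin, fin), (Lyra, 2, 18, Tai, qa), (Lyra, 30, 31, Gus, x2), (Lyra, 30, 31, Hal, ops), (Lyra, 30, 31, Quin, fin), (Lyra, 30, 31, Tai, qa), (Nova, 14, 39, Pat, p1), (Nova, 14, 39, Quin, k2), (Nova, 14, 39, Tai, cs), (Nova, 14, 39, Wes, x1), (Nova, 27, 14, Pat, p1), (Nova, 27, 14, Quin, k2), (Nova, 27, 14, Tai, cs), (Nova, 27, 14, Wes, x1), (Nova, 30, 17, Pat, p1), (Nova, 30, 17, Quin, k2), (Nova, 30, 17, Tai, cs), (Nova, 30, 17, Wes, x1), (Nova, 34, 30, Pat, p1), (Nova, 34, 30, Quin, k2), (Nova, 34, 30, Tai, cs), (Nova, 34, 30, Wes, x1)}
(Author ⋈ Member) ⋈ Loan (natural join on aid): {(Lyra, 2, 18, Gus, x2, 1993, 37), (Lyra, 2, 18, Hal, ops, 1993, 37), (Lyra, 2, 18, Quin, fin, 1993, 37), (Lyra, 2, 18, Tai, qa, 1993, 37), (Lyra, 30, 31, Gus, x2, 2005, 5), (Lyra, 30, 31, Gus, x2, 2014, 36), (Lyra, 30, 31, Hal, ops, 2005, 5), (Lyra, 30, 31, Hal, ops, 2014, 36), (Lyra, 30, 31, Quin, fin, 2005, 5), (Lyra, 30, 31, Quin, fin, 2014, 36), (Lyra, 30, 31, Tai, qa, 2005, 5), (Lyra, 30, 31, Tai, qa, 2014, 36), (Nova, 14, 39, Pat, p1, 2008, 3), (Nova, 14, 39, Quin, k2, 2008, 3), (Nova, 14, 39, Tai, cs, 2008, 3), (Nova, 14, 39, Wes, x1, 2008, 3), (Nova, 27, 14, Pat, p1, 1999, 12), (Nova, 27, 14, Pat, p1, 2005, 20), (Nova, 27, 14, Quin, k2, 1999, 12), (Nova, 27, 14, Quin, k2, 2005, 20), (Nova, 27, 14, Tai, cs, 1999, 12), (Nova, 27, 14, Tai, cs, 2005, 20), (Nova, 27, 14, Wes, x1, 1999, 12), (Nova, 27, 14, Wes, x1, 2005, 20), (Nova, 30, 17, Pat, p1, 2005, 5), (Nova, 30, 17, Pat, p1, 2014, 36), (Nova, 30, 17, Quin, k2, 2005, 5), (Nova, 30, 17, Quin, k2, 2014, 36), (Nova, 30, 17, Tai, cs, 2005, 5), (Nova, 30, 17, Tai, cs, 2014, 36), (Nova, 30, 17, Wes, x1, 2005, 5), (Nova, 30, 17, Wes, x1, 2014, 36), (Nova, 34, 30, Pat, p1, 2000, 18), (Nova, 34, 30, Quin, k2, 2000, 18), (Nova, 34, 30, Tai, cs, 2000, 18), (Nova, 34, 30, Wes, x1, 2000, 18)}
Selection genre != x1: {(Lyra, 2, 18, Gus, x2, 1993, 37), (Lyra, 2, 18, Hal, ops, 1993, 37), (Lyra, 2, 18, Quin, fin, 1993, 37), (Lyra, 2, 18, Tai, qa, 1993, 37), (Lyra, 30, 31, Gus, x2, 2005, 5), (Lyra, 30, 31, Gus, x2, 2014, 36), (Lyra, 30, 31, Hal, ops, 2005, 5), (Lyra, 30, 31, Hal, ops, 2014, 36), (Lyra, 30, 31, Quin, fin, 2005, 5), (Lyra, 30, 31, Quin, fin, 2014, 36), (Lyra, 30, 31, Tai, qa, 2005, 5), (Lyra, 30, 31, Tai, qa, 2014, 36), (Nova, 14, 39, Pat, p1, 2008, 3), (Nova, 14, 39, Quin, k2, 2008, 3), (Nova, 14, 39, Tai, cs, 2008, 3), (Nova, 27, 14, Pat, p1, 1999, 12), (Nova, 27, 14, Pat, p1, 2005, 20), (Nova, 27, 14, Quin, k2, 1999, 12), (Nova, 27, 14, Quin, k2, 2005, 20), (Nova, 27, 14, Tai, cs, 1999, 12), (Nova, 27, 14, Tai, cs, 2005, 20), (Nova, 30, 17, Pat, p1, 2005, 5), (Nova, 30, 17, Pat, p1, 2014, 36), (Nova, 30, 17, Quin, k2, 2005, 5), (Nova, 30, 17, Quin, k2, 2014, 36), (Nova, 30, 17, Tai, cs, 2005, 5), (Nova, 30, 17, Tai, cs, 2014, 36), (Nova, 34, 30, Pat, p1, 2000, 18), (Nova, 34, 30, Quin, k2, 2000, 18), (Nova, 34, 30, Tai, cs, 2000, 18)}
π[year]: project onto (year) (24 duplicate(s) eliminated) → {1993, 1999, 2000, 2005, 2008, 2014}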